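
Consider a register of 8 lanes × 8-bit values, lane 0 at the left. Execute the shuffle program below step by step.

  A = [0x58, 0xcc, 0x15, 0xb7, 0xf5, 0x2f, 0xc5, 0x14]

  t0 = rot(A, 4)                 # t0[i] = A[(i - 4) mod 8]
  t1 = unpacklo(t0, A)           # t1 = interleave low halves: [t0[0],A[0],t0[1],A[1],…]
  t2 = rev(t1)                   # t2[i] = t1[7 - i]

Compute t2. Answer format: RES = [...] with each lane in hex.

RES = [0xb7, 0x14, 0x15, 0xc5, 0xcc, 0x2f, 0x58, 0xf5]

→ t0 |f5|2f|c5|14|58|cc|15|b7|
→ t1 |f5|58|2f|cc|c5|15|14|b7|
→ t2 |b7|14|15|c5|cc|2f|58|f5|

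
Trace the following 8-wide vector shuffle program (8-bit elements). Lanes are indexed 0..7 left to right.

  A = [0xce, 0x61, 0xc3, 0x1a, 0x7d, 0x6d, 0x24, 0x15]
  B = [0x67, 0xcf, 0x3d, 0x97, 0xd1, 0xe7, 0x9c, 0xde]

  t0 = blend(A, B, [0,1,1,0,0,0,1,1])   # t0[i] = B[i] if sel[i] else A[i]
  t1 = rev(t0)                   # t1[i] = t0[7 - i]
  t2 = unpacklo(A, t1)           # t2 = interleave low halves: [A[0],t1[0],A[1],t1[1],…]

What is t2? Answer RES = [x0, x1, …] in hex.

→ t0 |ce|cf|3d|1a|7d|6d|9c|de|
→ t1 |de|9c|6d|7d|1a|3d|cf|ce|
→ t2 |ce|de|61|9c|c3|6d|1a|7d|

RES = [0xce, 0xde, 0x61, 0x9c, 0xc3, 0x6d, 0x1a, 0x7d]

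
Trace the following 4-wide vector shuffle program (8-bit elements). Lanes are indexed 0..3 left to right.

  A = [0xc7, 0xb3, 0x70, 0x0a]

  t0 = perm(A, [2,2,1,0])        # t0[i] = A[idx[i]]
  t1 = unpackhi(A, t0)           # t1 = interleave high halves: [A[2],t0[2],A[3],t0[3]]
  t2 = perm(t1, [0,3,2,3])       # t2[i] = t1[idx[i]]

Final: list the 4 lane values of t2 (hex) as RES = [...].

→ t0 |70|70|b3|c7|
→ t1 |70|b3|0a|c7|
→ t2 |70|c7|0a|c7|

RES = [ 0x70  0xc7  0x0a  0xc7 ]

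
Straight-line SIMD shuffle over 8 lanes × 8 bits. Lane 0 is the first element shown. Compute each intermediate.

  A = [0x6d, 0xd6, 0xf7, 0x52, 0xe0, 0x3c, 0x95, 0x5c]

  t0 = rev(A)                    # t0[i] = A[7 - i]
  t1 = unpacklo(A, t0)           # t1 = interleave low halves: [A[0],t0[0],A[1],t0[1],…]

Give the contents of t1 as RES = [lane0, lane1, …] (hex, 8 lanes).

RES = [ 0x6d  0x5c  0xd6  0x95  0xf7  0x3c  0x52  0xe0 ]

  t0: 5c 95 3c e0 52 f7 d6 6d
  t1: 6d 5c d6 95 f7 3c 52 e0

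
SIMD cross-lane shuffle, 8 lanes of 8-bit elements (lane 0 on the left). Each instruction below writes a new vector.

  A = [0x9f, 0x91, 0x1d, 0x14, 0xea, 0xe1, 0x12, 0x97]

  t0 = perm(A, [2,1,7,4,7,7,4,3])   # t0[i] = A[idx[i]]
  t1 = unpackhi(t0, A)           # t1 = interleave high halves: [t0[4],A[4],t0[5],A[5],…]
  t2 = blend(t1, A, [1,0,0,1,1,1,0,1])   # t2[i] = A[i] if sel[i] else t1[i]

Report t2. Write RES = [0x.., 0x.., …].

RES = [0x9f, 0xea, 0x97, 0x14, 0xea, 0xe1, 0x14, 0x97]

→ t0 |1d|91|97|ea|97|97|ea|14|
→ t1 |97|ea|97|e1|ea|12|14|97|
→ t2 |9f|ea|97|14|ea|e1|14|97|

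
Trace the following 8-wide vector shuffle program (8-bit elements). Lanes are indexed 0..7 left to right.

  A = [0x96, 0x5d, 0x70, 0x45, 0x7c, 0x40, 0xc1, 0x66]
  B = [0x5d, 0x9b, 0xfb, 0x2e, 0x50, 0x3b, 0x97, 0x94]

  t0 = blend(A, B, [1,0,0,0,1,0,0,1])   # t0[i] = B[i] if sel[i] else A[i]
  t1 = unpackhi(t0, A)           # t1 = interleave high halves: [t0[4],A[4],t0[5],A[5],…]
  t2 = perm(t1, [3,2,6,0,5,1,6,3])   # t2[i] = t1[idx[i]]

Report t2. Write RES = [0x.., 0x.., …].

RES = [0x40, 0x40, 0x94, 0x50, 0xc1, 0x7c, 0x94, 0x40]

→ t0 |5d|5d|70|45|50|40|c1|94|
→ t1 |50|7c|40|40|c1|c1|94|66|
→ t2 |40|40|94|50|c1|7c|94|40|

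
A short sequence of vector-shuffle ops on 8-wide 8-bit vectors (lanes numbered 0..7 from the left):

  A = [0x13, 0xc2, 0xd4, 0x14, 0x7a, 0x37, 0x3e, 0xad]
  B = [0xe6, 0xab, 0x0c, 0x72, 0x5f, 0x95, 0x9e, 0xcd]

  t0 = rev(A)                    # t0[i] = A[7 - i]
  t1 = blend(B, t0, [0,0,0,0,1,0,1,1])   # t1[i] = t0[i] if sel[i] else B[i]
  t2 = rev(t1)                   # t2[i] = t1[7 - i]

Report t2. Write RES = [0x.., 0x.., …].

RES = [0x13, 0xc2, 0x95, 0x14, 0x72, 0x0c, 0xab, 0xe6]

→ t0 |ad|3e|37|7a|14|d4|c2|13|
→ t1 |e6|ab|0c|72|14|95|c2|13|
→ t2 |13|c2|95|14|72|0c|ab|e6|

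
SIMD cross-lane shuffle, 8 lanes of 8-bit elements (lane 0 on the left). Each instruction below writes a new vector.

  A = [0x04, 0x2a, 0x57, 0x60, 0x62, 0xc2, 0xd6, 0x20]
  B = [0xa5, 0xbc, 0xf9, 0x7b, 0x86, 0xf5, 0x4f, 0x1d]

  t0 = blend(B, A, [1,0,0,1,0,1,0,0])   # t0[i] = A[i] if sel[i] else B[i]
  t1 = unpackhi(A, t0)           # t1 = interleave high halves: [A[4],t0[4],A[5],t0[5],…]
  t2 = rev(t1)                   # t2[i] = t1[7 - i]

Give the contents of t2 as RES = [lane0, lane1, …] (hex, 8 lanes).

  t0: 04 bc f9 60 86 c2 4f 1d
  t1: 62 86 c2 c2 d6 4f 20 1d
  t2: 1d 20 4f d6 c2 c2 86 62

RES = [0x1d, 0x20, 0x4f, 0xd6, 0xc2, 0xc2, 0x86, 0x62]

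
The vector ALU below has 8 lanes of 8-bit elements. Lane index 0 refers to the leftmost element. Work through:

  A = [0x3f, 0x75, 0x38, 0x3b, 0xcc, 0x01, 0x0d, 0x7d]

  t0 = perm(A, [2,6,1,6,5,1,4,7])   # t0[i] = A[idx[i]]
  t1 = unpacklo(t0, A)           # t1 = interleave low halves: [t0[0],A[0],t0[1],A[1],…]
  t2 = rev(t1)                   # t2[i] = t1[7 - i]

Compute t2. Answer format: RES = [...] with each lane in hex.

  t0: 38 0d 75 0d 01 75 cc 7d
  t1: 38 3f 0d 75 75 38 0d 3b
  t2: 3b 0d 38 75 75 0d 3f 38

RES = [ 0x3b  0x0d  0x38  0x75  0x75  0x0d  0x3f  0x38 ]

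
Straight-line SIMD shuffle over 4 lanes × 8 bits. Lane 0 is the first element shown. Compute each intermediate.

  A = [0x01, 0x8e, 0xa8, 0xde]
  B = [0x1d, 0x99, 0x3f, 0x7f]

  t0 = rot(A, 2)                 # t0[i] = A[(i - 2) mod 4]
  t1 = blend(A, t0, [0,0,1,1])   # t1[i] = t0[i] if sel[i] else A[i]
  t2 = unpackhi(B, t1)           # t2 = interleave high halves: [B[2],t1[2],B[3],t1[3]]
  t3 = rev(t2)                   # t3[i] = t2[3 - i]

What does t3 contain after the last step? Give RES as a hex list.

t0 = [0xa8, 0xde, 0x01, 0x8e]
t1 = [0x01, 0x8e, 0x01, 0x8e]
t2 = [0x3f, 0x01, 0x7f, 0x8e]
t3 = [0x8e, 0x7f, 0x01, 0x3f]

RES = [ 0x8e  0x7f  0x01  0x3f ]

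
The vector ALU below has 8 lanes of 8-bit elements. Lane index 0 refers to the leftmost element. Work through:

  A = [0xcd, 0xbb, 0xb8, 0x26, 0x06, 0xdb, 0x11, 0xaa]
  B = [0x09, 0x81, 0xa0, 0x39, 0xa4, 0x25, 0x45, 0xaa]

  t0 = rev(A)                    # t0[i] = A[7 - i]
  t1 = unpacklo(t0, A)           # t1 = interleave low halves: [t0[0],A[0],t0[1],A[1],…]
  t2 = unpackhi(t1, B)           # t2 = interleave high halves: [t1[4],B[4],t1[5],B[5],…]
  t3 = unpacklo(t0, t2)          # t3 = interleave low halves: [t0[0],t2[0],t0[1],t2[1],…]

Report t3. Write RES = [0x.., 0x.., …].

RES = [0xaa, 0xdb, 0x11, 0xa4, 0xdb, 0xb8, 0x06, 0x25]

→ t0 |aa|11|db|06|26|b8|bb|cd|
→ t1 |aa|cd|11|bb|db|b8|06|26|
→ t2 |db|a4|b8|25|06|45|26|aa|
→ t3 |aa|db|11|a4|db|b8|06|25|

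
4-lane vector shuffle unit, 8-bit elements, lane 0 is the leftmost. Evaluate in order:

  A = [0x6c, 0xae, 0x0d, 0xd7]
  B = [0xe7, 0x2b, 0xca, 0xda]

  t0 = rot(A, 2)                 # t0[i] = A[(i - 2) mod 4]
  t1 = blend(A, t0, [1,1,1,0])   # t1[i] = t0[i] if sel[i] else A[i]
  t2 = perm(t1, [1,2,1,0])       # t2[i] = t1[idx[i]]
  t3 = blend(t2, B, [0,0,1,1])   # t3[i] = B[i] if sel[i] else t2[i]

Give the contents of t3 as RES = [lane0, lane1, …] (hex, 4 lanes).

RES = [ 0xd7  0x6c  0xca  0xda ]

t0 = [0x0d, 0xd7, 0x6c, 0xae]
t1 = [0x0d, 0xd7, 0x6c, 0xd7]
t2 = [0xd7, 0x6c, 0xd7, 0x0d]
t3 = [0xd7, 0x6c, 0xca, 0xda]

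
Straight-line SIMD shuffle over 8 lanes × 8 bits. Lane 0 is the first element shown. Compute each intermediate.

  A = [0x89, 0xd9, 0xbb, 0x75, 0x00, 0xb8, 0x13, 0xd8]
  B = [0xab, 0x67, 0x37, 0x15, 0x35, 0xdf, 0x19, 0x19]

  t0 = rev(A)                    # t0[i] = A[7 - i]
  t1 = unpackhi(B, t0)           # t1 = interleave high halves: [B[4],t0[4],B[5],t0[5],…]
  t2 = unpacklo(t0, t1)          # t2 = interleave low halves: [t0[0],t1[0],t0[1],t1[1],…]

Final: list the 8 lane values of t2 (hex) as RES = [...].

RES = [ 0xd8  0x35  0x13  0x75  0xb8  0xdf  0x00  0xbb ]

→ t0 |d8|13|b8|00|75|bb|d9|89|
→ t1 |35|75|df|bb|19|d9|19|89|
→ t2 |d8|35|13|75|b8|df|00|bb|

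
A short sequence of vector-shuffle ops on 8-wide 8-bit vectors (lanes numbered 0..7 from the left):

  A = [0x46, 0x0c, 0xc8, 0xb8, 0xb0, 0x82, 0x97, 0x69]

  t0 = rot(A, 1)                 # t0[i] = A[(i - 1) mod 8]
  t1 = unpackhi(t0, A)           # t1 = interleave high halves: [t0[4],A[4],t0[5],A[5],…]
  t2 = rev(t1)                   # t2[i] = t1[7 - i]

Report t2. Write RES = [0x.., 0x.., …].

  t0: 69 46 0c c8 b8 b0 82 97
  t1: b8 b0 b0 82 82 97 97 69
  t2: 69 97 97 82 82 b0 b0 b8

RES = [0x69, 0x97, 0x97, 0x82, 0x82, 0xb0, 0xb0, 0xb8]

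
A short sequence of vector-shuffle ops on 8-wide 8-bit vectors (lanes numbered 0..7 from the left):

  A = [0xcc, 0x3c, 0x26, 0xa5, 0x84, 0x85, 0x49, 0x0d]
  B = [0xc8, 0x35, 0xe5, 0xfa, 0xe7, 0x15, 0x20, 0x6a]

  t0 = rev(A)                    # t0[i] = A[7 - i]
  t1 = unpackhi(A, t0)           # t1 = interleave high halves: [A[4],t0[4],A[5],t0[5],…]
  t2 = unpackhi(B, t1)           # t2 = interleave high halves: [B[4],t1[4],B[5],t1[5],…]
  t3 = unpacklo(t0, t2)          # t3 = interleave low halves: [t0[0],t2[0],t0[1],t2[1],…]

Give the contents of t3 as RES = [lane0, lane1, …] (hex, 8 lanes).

t0 = [0x0d, 0x49, 0x85, 0x84, 0xa5, 0x26, 0x3c, 0xcc]
t1 = [0x84, 0xa5, 0x85, 0x26, 0x49, 0x3c, 0x0d, 0xcc]
t2 = [0xe7, 0x49, 0x15, 0x3c, 0x20, 0x0d, 0x6a, 0xcc]
t3 = [0x0d, 0xe7, 0x49, 0x49, 0x85, 0x15, 0x84, 0x3c]

RES = [ 0x0d  0xe7  0x49  0x49  0x85  0x15  0x84  0x3c ]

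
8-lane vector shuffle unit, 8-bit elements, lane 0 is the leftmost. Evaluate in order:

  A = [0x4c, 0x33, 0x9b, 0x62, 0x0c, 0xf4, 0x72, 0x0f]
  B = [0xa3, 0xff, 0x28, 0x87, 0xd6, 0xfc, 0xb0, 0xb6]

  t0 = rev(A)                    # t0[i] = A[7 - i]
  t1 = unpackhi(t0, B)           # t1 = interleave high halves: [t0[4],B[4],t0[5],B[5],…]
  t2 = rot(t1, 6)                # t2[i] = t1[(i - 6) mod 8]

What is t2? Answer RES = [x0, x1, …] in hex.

t0 = [0x0f, 0x72, 0xf4, 0x0c, 0x62, 0x9b, 0x33, 0x4c]
t1 = [0x62, 0xd6, 0x9b, 0xfc, 0x33, 0xb0, 0x4c, 0xb6]
t2 = [0x9b, 0xfc, 0x33, 0xb0, 0x4c, 0xb6, 0x62, 0xd6]

RES = [0x9b, 0xfc, 0x33, 0xb0, 0x4c, 0xb6, 0x62, 0xd6]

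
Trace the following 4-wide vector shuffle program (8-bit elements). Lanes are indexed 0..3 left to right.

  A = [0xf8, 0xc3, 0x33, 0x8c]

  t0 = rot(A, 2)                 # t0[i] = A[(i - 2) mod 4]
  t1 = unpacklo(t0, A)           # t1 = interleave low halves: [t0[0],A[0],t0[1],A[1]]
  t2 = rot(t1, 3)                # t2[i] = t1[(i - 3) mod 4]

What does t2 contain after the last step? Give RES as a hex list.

t0 = [0x33, 0x8c, 0xf8, 0xc3]
t1 = [0x33, 0xf8, 0x8c, 0xc3]
t2 = [0xf8, 0x8c, 0xc3, 0x33]

RES = [0xf8, 0x8c, 0xc3, 0x33]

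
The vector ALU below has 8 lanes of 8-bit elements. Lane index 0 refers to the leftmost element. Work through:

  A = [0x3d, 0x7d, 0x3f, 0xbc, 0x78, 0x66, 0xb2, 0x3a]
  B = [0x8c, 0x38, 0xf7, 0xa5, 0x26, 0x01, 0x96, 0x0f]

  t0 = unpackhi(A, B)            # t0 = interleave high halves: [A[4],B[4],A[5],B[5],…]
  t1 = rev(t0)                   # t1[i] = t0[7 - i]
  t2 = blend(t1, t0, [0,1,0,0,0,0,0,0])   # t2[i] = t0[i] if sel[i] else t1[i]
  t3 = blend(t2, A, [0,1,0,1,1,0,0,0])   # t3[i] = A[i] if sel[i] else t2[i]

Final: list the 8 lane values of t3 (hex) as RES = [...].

  t0: 78 26 66 01 b2 96 3a 0f
  t1: 0f 3a 96 b2 01 66 26 78
  t2: 0f 26 96 b2 01 66 26 78
  t3: 0f 7d 96 bc 78 66 26 78

RES = [ 0x0f  0x7d  0x96  0xbc  0x78  0x66  0x26  0x78 ]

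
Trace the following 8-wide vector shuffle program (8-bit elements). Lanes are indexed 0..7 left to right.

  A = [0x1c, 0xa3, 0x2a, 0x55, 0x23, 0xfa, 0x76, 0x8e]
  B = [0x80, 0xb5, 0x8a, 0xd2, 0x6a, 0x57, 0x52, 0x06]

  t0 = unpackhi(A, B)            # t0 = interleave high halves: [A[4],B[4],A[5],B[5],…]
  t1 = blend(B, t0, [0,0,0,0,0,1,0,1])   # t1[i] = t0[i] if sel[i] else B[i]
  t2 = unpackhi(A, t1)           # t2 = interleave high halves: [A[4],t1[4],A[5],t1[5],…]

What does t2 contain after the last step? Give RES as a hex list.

RES = [0x23, 0x6a, 0xfa, 0x52, 0x76, 0x52, 0x8e, 0x06]

→ t0 |23|6a|fa|57|76|52|8e|06|
→ t1 |80|b5|8a|d2|6a|52|52|06|
→ t2 |23|6a|fa|52|76|52|8e|06|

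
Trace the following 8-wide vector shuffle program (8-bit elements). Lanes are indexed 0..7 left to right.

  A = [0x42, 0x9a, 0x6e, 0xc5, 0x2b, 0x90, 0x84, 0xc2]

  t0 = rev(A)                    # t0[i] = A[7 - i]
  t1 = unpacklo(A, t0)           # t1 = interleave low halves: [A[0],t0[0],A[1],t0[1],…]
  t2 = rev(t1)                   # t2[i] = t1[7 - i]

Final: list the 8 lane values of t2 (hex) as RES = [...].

RES = [ 0x2b  0xc5  0x90  0x6e  0x84  0x9a  0xc2  0x42 ]

→ t0 |c2|84|90|2b|c5|6e|9a|42|
→ t1 |42|c2|9a|84|6e|90|c5|2b|
→ t2 |2b|c5|90|6e|84|9a|c2|42|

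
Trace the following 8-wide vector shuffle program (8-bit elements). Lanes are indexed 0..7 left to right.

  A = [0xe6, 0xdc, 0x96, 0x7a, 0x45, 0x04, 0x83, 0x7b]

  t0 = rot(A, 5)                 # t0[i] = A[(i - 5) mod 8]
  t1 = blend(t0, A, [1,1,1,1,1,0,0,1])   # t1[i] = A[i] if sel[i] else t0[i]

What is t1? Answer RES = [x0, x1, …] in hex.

RES = [0xe6, 0xdc, 0x96, 0x7a, 0x45, 0xe6, 0xdc, 0x7b]

t0 = [0x7a, 0x45, 0x04, 0x83, 0x7b, 0xe6, 0xdc, 0x96]
t1 = [0xe6, 0xdc, 0x96, 0x7a, 0x45, 0xe6, 0xdc, 0x7b]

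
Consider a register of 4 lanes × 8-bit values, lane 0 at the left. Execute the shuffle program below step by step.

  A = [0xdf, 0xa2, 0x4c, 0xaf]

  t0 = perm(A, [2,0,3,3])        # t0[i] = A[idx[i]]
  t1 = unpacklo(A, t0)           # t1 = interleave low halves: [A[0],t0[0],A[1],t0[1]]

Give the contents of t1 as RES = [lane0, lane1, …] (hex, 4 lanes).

→ t0 |4c|df|af|af|
→ t1 |df|4c|a2|df|

RES = [ 0xdf  0x4c  0xa2  0xdf ]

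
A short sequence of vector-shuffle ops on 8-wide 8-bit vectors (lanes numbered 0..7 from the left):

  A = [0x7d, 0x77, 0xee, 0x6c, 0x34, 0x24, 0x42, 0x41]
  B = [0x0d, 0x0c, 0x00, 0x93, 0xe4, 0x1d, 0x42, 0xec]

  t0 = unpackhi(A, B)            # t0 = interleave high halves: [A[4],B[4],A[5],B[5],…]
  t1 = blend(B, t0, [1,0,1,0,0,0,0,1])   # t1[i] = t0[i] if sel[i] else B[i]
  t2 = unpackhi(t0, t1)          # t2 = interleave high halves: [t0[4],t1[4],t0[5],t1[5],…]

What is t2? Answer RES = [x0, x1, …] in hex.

→ t0 |34|e4|24|1d|42|42|41|ec|
→ t1 |34|0c|24|93|e4|1d|42|ec|
→ t2 |42|e4|42|1d|41|42|ec|ec|

RES = [0x42, 0xe4, 0x42, 0x1d, 0x41, 0x42, 0xec, 0xec]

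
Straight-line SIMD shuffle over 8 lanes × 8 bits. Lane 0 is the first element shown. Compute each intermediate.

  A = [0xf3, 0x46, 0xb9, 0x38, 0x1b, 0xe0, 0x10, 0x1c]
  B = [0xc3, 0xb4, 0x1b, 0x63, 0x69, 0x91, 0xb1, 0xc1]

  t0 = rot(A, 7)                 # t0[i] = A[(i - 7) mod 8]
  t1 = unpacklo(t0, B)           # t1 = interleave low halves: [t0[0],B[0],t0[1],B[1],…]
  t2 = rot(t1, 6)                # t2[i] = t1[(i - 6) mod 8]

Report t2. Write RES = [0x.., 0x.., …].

RES = [0xb9, 0xb4, 0x38, 0x1b, 0x1b, 0x63, 0x46, 0xc3]

  t0: 46 b9 38 1b e0 10 1c f3
  t1: 46 c3 b9 b4 38 1b 1b 63
  t2: b9 b4 38 1b 1b 63 46 c3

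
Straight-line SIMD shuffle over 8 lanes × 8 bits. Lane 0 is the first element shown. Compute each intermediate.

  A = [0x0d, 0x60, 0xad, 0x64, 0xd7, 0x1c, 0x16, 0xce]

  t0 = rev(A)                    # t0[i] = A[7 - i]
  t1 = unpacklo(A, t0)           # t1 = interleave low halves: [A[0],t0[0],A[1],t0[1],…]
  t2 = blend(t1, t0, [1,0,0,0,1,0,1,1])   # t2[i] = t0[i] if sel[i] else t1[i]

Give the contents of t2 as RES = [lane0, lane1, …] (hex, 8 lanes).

RES = [0xce, 0xce, 0x60, 0x16, 0x64, 0x1c, 0x60, 0x0d]

  t0: ce 16 1c d7 64 ad 60 0d
  t1: 0d ce 60 16 ad 1c 64 d7
  t2: ce ce 60 16 64 1c 60 0d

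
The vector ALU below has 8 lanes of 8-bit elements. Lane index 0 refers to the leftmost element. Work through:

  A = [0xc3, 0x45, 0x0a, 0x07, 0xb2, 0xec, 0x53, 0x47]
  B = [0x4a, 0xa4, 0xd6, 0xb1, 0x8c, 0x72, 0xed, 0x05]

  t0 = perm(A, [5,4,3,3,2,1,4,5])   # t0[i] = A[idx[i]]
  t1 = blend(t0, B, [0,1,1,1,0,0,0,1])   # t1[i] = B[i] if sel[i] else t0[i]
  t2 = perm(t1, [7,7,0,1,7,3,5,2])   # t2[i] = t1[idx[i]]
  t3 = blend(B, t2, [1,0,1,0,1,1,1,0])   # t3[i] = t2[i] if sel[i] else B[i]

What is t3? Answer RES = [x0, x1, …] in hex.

  t0: ec b2 07 07 0a 45 b2 ec
  t1: ec a4 d6 b1 0a 45 b2 05
  t2: 05 05 ec a4 05 b1 45 d6
  t3: 05 a4 ec b1 05 b1 45 05

RES = [ 0x05  0xa4  0xec  0xb1  0x05  0xb1  0x45  0x05 ]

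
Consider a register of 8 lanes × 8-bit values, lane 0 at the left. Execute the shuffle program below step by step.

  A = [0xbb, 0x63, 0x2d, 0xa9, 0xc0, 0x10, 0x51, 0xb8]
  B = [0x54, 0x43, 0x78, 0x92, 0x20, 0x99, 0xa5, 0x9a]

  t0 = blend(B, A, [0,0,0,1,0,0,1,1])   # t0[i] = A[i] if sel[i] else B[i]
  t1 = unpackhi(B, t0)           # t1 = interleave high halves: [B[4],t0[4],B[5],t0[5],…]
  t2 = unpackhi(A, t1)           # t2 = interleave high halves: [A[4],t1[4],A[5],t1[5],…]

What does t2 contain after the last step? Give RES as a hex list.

RES = [ 0xc0  0xa5  0x10  0x51  0x51  0x9a  0xb8  0xb8 ]

→ t0 |54|43|78|a9|20|99|51|b8|
→ t1 |20|20|99|99|a5|51|9a|b8|
→ t2 |c0|a5|10|51|51|9a|b8|b8|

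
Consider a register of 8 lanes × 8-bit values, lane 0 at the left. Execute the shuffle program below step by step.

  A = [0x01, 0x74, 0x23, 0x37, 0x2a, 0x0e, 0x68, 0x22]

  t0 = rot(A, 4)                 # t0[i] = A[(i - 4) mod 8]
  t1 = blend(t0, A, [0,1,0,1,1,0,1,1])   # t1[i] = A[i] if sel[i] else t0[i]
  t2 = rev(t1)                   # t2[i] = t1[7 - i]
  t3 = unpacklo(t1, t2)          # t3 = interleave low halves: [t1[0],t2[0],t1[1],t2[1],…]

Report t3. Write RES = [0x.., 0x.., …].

RES = [0x2a, 0x22, 0x74, 0x68, 0x68, 0x74, 0x37, 0x2a]

  t0: 2a 0e 68 22 01 74 23 37
  t1: 2a 74 68 37 2a 74 68 22
  t2: 22 68 74 2a 37 68 74 2a
  t3: 2a 22 74 68 68 74 37 2a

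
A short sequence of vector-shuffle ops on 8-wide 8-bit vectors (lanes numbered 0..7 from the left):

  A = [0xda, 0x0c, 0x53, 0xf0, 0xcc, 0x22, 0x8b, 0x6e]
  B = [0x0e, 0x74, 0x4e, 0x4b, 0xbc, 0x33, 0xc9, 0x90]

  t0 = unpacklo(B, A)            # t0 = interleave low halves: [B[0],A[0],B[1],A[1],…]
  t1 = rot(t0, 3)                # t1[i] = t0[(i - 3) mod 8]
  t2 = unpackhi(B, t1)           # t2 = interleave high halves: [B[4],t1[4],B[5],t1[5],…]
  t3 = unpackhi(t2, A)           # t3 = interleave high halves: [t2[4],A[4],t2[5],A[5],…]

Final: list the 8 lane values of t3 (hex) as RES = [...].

RES = [0xc9, 0xcc, 0x0c, 0x22, 0x90, 0x8b, 0x4e, 0x6e]

t0 = [0x0e, 0xda, 0x74, 0x0c, 0x4e, 0x53, 0x4b, 0xf0]
t1 = [0x53, 0x4b, 0xf0, 0x0e, 0xda, 0x74, 0x0c, 0x4e]
t2 = [0xbc, 0xda, 0x33, 0x74, 0xc9, 0x0c, 0x90, 0x4e]
t3 = [0xc9, 0xcc, 0x0c, 0x22, 0x90, 0x8b, 0x4e, 0x6e]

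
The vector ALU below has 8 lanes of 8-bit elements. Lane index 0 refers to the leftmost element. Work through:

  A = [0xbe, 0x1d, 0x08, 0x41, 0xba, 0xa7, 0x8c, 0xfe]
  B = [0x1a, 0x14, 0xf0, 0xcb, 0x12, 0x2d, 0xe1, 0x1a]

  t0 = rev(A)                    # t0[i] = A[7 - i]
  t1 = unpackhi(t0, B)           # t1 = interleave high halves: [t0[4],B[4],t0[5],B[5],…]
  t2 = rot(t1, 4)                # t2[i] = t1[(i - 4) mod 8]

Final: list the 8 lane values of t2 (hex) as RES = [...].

→ t0 |fe|8c|a7|ba|41|08|1d|be|
→ t1 |41|12|08|2d|1d|e1|be|1a|
→ t2 |1d|e1|be|1a|41|12|08|2d|

RES = [ 0x1d  0xe1  0xbe  0x1a  0x41  0x12  0x08  0x2d ]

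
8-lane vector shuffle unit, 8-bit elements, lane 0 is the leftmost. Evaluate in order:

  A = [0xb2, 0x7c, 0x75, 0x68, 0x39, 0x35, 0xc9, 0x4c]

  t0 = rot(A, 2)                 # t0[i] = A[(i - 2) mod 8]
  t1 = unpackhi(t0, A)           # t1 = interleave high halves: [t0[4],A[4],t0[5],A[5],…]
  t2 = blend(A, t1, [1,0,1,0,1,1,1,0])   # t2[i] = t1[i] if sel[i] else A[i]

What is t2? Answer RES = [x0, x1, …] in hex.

RES = [0x75, 0x7c, 0x68, 0x68, 0x39, 0xc9, 0x35, 0x4c]

  t0: c9 4c b2 7c 75 68 39 35
  t1: 75 39 68 35 39 c9 35 4c
  t2: 75 7c 68 68 39 c9 35 4c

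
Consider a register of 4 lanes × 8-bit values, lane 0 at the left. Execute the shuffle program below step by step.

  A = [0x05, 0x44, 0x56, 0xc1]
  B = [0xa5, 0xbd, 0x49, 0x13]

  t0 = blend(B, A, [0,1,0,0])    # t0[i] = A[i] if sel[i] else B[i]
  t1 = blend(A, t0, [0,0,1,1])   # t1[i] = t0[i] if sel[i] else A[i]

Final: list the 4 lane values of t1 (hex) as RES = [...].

RES = [0x05, 0x44, 0x49, 0x13]

  t0: a5 44 49 13
  t1: 05 44 49 13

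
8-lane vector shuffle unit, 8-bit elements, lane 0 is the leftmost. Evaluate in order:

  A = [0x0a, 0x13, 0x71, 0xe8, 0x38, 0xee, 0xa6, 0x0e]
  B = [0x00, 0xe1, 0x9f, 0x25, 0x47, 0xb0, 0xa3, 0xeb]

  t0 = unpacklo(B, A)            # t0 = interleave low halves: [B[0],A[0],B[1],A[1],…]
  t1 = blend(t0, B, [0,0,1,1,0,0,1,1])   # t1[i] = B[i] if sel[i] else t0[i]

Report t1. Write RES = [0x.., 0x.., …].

RES = [ 0x00  0x0a  0x9f  0x25  0x9f  0x71  0xa3  0xeb ]

t0 = [0x00, 0x0a, 0xe1, 0x13, 0x9f, 0x71, 0x25, 0xe8]
t1 = [0x00, 0x0a, 0x9f, 0x25, 0x9f, 0x71, 0xa3, 0xeb]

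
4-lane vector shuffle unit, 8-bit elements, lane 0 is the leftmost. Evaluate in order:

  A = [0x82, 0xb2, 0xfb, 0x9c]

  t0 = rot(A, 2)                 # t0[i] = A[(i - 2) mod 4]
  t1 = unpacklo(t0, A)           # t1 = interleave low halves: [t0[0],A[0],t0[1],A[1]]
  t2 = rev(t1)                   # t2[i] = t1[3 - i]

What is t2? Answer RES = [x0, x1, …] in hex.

→ t0 |fb|9c|82|b2|
→ t1 |fb|82|9c|b2|
→ t2 |b2|9c|82|fb|

RES = [0xb2, 0x9c, 0x82, 0xfb]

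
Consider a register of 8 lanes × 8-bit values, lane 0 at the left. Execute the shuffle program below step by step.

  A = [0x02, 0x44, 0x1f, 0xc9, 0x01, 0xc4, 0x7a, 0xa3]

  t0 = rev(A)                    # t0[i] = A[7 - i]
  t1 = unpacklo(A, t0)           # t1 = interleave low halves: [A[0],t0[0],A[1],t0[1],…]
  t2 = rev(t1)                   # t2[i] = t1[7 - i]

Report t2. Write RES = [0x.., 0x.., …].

t0 = [0xa3, 0x7a, 0xc4, 0x01, 0xc9, 0x1f, 0x44, 0x02]
t1 = [0x02, 0xa3, 0x44, 0x7a, 0x1f, 0xc4, 0xc9, 0x01]
t2 = [0x01, 0xc9, 0xc4, 0x1f, 0x7a, 0x44, 0xa3, 0x02]

RES = [ 0x01  0xc9  0xc4  0x1f  0x7a  0x44  0xa3  0x02 ]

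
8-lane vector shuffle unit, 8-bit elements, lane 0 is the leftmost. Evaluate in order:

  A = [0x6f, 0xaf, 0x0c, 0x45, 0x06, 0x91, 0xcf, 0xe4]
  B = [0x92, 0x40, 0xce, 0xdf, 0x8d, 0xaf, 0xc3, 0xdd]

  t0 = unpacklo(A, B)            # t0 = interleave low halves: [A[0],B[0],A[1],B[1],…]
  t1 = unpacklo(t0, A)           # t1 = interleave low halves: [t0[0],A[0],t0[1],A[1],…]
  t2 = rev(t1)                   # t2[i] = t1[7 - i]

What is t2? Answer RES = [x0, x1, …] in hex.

RES = [ 0x45  0x40  0x0c  0xaf  0xaf  0x92  0x6f  0x6f ]

  t0: 6f 92 af 40 0c ce 45 df
  t1: 6f 6f 92 af af 0c 40 45
  t2: 45 40 0c af af 92 6f 6f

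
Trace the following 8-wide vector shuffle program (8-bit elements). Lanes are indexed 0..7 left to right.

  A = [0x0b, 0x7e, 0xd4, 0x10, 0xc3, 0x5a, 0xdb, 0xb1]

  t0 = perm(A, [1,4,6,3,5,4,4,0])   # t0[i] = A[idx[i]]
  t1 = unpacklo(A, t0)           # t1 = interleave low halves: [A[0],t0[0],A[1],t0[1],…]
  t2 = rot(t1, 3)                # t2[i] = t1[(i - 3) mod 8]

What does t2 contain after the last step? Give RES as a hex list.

t0 = [0x7e, 0xc3, 0xdb, 0x10, 0x5a, 0xc3, 0xc3, 0x0b]
t1 = [0x0b, 0x7e, 0x7e, 0xc3, 0xd4, 0xdb, 0x10, 0x10]
t2 = [0xdb, 0x10, 0x10, 0x0b, 0x7e, 0x7e, 0xc3, 0xd4]

RES = [ 0xdb  0x10  0x10  0x0b  0x7e  0x7e  0xc3  0xd4 ]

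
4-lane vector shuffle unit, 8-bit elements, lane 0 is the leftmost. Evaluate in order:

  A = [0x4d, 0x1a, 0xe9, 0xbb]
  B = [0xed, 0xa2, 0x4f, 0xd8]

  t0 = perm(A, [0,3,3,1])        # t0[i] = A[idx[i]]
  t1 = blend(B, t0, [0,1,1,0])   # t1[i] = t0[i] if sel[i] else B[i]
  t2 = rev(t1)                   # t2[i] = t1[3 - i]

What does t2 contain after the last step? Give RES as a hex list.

RES = [ 0xd8  0xbb  0xbb  0xed ]

→ t0 |4d|bb|bb|1a|
→ t1 |ed|bb|bb|d8|
→ t2 |d8|bb|bb|ed|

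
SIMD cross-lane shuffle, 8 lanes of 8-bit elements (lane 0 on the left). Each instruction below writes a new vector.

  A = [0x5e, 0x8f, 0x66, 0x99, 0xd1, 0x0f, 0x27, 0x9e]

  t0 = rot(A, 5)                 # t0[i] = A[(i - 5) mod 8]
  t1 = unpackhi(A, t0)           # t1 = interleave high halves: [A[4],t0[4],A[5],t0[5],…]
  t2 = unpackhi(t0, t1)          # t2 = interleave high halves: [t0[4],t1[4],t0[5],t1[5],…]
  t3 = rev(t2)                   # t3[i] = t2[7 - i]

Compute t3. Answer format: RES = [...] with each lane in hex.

RES = [0x66, 0x66, 0x9e, 0x8f, 0x8f, 0x5e, 0x27, 0x9e]

→ t0 |99|d1|0f|27|9e|5e|8f|66|
→ t1 |d1|9e|0f|5e|27|8f|9e|66|
→ t2 |9e|27|5e|8f|8f|9e|66|66|
→ t3 |66|66|9e|8f|8f|5e|27|9e|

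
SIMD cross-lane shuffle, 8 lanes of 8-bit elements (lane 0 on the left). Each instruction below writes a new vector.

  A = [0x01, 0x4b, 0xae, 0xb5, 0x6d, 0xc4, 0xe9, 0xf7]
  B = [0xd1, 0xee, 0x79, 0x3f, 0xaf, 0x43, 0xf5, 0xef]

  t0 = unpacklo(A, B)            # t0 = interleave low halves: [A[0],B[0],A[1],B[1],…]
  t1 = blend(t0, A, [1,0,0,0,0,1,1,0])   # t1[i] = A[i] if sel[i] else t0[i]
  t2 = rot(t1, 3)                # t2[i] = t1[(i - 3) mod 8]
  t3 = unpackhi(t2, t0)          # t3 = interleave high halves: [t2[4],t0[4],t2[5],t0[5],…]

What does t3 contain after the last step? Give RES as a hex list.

RES = [ 0xd1  0xae  0x4b  0x79  0xee  0xb5  0xae  0x3f ]

t0 = [0x01, 0xd1, 0x4b, 0xee, 0xae, 0x79, 0xb5, 0x3f]
t1 = [0x01, 0xd1, 0x4b, 0xee, 0xae, 0xc4, 0xe9, 0x3f]
t2 = [0xc4, 0xe9, 0x3f, 0x01, 0xd1, 0x4b, 0xee, 0xae]
t3 = [0xd1, 0xae, 0x4b, 0x79, 0xee, 0xb5, 0xae, 0x3f]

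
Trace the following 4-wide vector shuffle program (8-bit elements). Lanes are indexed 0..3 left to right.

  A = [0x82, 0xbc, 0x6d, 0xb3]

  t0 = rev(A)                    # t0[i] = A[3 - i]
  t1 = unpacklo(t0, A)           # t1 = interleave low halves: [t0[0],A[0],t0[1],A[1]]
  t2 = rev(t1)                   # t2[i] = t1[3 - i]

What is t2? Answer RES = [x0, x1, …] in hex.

RES = [0xbc, 0x6d, 0x82, 0xb3]

  t0: b3 6d bc 82
  t1: b3 82 6d bc
  t2: bc 6d 82 b3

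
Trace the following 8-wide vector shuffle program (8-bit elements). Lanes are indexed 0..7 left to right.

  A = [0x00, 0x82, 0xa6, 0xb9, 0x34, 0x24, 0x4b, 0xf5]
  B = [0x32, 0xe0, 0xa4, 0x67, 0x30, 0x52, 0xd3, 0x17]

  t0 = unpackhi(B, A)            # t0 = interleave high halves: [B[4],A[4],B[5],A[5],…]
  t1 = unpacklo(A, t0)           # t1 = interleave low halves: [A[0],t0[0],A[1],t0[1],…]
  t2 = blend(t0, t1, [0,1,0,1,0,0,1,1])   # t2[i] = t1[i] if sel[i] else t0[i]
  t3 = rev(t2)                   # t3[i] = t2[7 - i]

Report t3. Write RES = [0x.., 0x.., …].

t0 = [0x30, 0x34, 0x52, 0x24, 0xd3, 0x4b, 0x17, 0xf5]
t1 = [0x00, 0x30, 0x82, 0x34, 0xa6, 0x52, 0xb9, 0x24]
t2 = [0x30, 0x30, 0x52, 0x34, 0xd3, 0x4b, 0xb9, 0x24]
t3 = [0x24, 0xb9, 0x4b, 0xd3, 0x34, 0x52, 0x30, 0x30]

RES = [ 0x24  0xb9  0x4b  0xd3  0x34  0x52  0x30  0x30 ]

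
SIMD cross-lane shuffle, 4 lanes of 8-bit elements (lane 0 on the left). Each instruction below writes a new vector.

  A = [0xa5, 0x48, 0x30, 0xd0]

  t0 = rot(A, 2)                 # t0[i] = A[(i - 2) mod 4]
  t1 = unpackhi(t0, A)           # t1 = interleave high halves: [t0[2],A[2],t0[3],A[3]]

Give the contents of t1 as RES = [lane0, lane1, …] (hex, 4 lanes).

RES = [0xa5, 0x30, 0x48, 0xd0]

t0 = [0x30, 0xd0, 0xa5, 0x48]
t1 = [0xa5, 0x30, 0x48, 0xd0]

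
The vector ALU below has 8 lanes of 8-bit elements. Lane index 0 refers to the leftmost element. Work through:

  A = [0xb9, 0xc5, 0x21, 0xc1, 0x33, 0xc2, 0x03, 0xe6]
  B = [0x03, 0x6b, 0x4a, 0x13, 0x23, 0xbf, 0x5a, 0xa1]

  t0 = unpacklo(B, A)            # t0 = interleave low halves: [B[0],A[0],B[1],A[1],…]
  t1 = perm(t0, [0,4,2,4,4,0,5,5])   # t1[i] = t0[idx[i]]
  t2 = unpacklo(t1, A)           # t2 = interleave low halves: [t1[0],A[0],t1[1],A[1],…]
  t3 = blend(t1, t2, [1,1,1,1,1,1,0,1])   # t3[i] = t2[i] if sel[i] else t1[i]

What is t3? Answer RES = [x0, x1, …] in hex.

  t0: 03 b9 6b c5 4a 21 13 c1
  t1: 03 4a 6b 4a 4a 03 21 21
  t2: 03 b9 4a c5 6b 21 4a c1
  t3: 03 b9 4a c5 6b 21 21 c1

RES = [ 0x03  0xb9  0x4a  0xc5  0x6b  0x21  0x21  0xc1 ]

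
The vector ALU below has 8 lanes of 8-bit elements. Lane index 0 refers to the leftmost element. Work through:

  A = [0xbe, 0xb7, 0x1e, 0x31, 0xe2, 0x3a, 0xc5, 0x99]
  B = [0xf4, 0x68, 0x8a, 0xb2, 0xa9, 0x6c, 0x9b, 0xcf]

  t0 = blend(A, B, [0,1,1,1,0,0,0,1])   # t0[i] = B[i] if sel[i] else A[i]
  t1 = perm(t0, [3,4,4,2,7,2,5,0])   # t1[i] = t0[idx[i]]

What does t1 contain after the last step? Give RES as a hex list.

→ t0 |be|68|8a|b2|e2|3a|c5|cf|
→ t1 |b2|e2|e2|8a|cf|8a|3a|be|

RES = [ 0xb2  0xe2  0xe2  0x8a  0xcf  0x8a  0x3a  0xbe ]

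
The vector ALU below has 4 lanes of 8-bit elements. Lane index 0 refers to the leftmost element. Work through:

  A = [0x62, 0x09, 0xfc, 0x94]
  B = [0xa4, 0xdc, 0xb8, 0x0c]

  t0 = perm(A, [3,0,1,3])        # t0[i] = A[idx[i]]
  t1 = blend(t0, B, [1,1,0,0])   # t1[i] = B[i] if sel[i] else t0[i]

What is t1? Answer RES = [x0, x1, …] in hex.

→ t0 |94|62|09|94|
→ t1 |a4|dc|09|94|

RES = [ 0xa4  0xdc  0x09  0x94 ]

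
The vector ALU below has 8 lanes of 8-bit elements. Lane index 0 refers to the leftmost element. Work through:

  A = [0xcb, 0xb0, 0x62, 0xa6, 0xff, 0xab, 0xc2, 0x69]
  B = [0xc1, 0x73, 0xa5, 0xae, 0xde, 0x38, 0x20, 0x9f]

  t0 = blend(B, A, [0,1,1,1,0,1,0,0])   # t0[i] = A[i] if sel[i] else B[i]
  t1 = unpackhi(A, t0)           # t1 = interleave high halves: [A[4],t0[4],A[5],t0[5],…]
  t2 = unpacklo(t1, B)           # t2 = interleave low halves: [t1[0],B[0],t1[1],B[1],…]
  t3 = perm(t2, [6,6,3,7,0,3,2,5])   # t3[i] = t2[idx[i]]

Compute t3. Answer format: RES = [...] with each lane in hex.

t0 = [0xc1, 0xb0, 0x62, 0xa6, 0xde, 0xab, 0x20, 0x9f]
t1 = [0xff, 0xde, 0xab, 0xab, 0xc2, 0x20, 0x69, 0x9f]
t2 = [0xff, 0xc1, 0xde, 0x73, 0xab, 0xa5, 0xab, 0xae]
t3 = [0xab, 0xab, 0x73, 0xae, 0xff, 0x73, 0xde, 0xa5]

RES = [0xab, 0xab, 0x73, 0xae, 0xff, 0x73, 0xde, 0xa5]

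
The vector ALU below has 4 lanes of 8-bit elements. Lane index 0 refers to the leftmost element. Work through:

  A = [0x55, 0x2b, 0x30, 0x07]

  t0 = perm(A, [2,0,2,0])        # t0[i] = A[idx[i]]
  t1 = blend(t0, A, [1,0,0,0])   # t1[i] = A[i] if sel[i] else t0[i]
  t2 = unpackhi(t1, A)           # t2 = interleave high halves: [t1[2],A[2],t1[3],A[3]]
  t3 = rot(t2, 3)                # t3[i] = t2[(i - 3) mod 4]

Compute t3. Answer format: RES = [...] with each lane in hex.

t0 = [0x30, 0x55, 0x30, 0x55]
t1 = [0x55, 0x55, 0x30, 0x55]
t2 = [0x30, 0x30, 0x55, 0x07]
t3 = [0x30, 0x55, 0x07, 0x30]

RES = [0x30, 0x55, 0x07, 0x30]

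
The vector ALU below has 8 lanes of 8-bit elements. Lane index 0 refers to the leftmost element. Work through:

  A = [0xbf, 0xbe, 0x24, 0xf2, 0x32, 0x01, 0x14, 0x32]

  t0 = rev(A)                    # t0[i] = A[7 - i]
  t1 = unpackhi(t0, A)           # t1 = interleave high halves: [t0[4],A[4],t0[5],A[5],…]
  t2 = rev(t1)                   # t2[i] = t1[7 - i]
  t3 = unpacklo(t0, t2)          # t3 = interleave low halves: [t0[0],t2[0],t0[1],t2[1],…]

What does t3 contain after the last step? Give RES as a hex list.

t0 = [0x32, 0x14, 0x01, 0x32, 0xf2, 0x24, 0xbe, 0xbf]
t1 = [0xf2, 0x32, 0x24, 0x01, 0xbe, 0x14, 0xbf, 0x32]
t2 = [0x32, 0xbf, 0x14, 0xbe, 0x01, 0x24, 0x32, 0xf2]
t3 = [0x32, 0x32, 0x14, 0xbf, 0x01, 0x14, 0x32, 0xbe]

RES = [0x32, 0x32, 0x14, 0xbf, 0x01, 0x14, 0x32, 0xbe]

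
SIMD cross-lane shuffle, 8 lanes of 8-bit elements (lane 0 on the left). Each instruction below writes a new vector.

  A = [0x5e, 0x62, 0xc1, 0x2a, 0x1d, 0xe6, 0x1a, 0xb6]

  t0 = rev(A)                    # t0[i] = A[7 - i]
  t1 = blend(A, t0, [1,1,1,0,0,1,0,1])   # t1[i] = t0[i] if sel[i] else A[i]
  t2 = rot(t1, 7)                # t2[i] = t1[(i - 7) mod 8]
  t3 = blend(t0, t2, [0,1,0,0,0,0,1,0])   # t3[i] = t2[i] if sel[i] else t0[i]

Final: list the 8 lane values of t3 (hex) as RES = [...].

RES = [ 0xb6  0xe6  0xe6  0x1d  0x2a  0xc1  0x5e  0x5e ]

→ t0 |b6|1a|e6|1d|2a|c1|62|5e|
→ t1 |b6|1a|e6|2a|1d|c1|1a|5e|
→ t2 |1a|e6|2a|1d|c1|1a|5e|b6|
→ t3 |b6|e6|e6|1d|2a|c1|5e|5e|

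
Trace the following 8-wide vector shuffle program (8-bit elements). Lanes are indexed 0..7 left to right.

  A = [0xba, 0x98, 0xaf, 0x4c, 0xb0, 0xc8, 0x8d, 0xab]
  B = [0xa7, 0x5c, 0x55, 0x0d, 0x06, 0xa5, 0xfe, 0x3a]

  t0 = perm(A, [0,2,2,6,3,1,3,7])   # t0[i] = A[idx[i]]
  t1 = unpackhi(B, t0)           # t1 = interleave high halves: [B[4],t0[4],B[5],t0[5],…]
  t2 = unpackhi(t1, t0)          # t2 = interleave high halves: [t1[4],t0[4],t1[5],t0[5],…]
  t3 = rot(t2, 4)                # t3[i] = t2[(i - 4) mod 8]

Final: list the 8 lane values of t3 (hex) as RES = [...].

t0 = [0xba, 0xaf, 0xaf, 0x8d, 0x4c, 0x98, 0x4c, 0xab]
t1 = [0x06, 0x4c, 0xa5, 0x98, 0xfe, 0x4c, 0x3a, 0xab]
t2 = [0xfe, 0x4c, 0x4c, 0x98, 0x3a, 0x4c, 0xab, 0xab]
t3 = [0x3a, 0x4c, 0xab, 0xab, 0xfe, 0x4c, 0x4c, 0x98]

RES = [ 0x3a  0x4c  0xab  0xab  0xfe  0x4c  0x4c  0x98 ]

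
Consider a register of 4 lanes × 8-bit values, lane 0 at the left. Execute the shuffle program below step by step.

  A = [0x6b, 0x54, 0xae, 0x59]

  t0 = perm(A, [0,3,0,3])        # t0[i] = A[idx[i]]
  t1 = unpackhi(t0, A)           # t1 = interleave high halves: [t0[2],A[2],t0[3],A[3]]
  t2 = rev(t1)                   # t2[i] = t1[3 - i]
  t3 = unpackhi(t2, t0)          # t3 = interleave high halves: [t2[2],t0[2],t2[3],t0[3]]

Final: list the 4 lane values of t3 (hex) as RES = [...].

RES = [0xae, 0x6b, 0x6b, 0x59]

t0 = [0x6b, 0x59, 0x6b, 0x59]
t1 = [0x6b, 0xae, 0x59, 0x59]
t2 = [0x59, 0x59, 0xae, 0x6b]
t3 = [0xae, 0x6b, 0x6b, 0x59]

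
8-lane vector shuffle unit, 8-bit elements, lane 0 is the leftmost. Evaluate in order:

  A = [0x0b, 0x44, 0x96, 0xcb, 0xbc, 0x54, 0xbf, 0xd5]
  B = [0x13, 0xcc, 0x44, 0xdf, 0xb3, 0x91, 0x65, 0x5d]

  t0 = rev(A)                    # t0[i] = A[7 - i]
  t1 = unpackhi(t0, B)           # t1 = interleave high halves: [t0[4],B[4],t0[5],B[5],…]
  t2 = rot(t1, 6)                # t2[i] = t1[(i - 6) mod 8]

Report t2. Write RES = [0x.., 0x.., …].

→ t0 |d5|bf|54|bc|cb|96|44|0b|
→ t1 |cb|b3|96|91|44|65|0b|5d|
→ t2 |96|91|44|65|0b|5d|cb|b3|

RES = [ 0x96  0x91  0x44  0x65  0x0b  0x5d  0xcb  0xb3 ]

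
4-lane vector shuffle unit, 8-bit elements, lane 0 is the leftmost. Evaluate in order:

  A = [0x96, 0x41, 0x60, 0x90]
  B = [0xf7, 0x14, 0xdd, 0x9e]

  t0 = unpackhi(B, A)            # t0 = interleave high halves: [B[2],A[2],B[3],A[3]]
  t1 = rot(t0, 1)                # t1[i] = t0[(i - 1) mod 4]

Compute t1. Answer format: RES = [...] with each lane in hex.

  t0: dd 60 9e 90
  t1: 90 dd 60 9e

RES = [ 0x90  0xdd  0x60  0x9e ]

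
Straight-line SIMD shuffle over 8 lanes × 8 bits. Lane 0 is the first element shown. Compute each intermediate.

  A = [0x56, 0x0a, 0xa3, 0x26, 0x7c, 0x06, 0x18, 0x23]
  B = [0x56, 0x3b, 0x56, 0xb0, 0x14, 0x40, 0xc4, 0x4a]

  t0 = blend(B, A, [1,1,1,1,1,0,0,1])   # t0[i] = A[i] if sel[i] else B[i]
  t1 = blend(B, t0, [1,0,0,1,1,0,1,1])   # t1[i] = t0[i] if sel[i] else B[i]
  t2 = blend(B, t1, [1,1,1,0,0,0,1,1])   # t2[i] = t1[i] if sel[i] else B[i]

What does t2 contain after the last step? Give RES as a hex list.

t0 = [0x56, 0x0a, 0xa3, 0x26, 0x7c, 0x40, 0xc4, 0x23]
t1 = [0x56, 0x3b, 0x56, 0x26, 0x7c, 0x40, 0xc4, 0x23]
t2 = [0x56, 0x3b, 0x56, 0xb0, 0x14, 0x40, 0xc4, 0x23]

RES = [ 0x56  0x3b  0x56  0xb0  0x14  0x40  0xc4  0x23 ]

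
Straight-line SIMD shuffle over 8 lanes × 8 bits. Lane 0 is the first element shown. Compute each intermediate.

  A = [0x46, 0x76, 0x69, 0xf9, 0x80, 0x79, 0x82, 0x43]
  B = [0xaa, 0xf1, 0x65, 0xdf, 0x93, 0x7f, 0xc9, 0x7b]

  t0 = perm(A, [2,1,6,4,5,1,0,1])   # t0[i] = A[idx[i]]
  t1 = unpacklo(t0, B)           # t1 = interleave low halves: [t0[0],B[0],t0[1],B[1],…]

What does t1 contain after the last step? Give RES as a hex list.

RES = [0x69, 0xaa, 0x76, 0xf1, 0x82, 0x65, 0x80, 0xdf]

t0 = [0x69, 0x76, 0x82, 0x80, 0x79, 0x76, 0x46, 0x76]
t1 = [0x69, 0xaa, 0x76, 0xf1, 0x82, 0x65, 0x80, 0xdf]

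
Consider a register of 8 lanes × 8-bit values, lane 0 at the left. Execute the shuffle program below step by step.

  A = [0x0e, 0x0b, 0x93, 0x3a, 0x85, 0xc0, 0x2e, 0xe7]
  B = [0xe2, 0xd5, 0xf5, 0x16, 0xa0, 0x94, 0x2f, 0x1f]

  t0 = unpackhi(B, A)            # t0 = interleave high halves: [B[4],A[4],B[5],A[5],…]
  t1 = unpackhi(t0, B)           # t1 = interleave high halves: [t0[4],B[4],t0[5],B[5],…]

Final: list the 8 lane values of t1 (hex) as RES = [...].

t0 = [0xa0, 0x85, 0x94, 0xc0, 0x2f, 0x2e, 0x1f, 0xe7]
t1 = [0x2f, 0xa0, 0x2e, 0x94, 0x1f, 0x2f, 0xe7, 0x1f]

RES = [0x2f, 0xa0, 0x2e, 0x94, 0x1f, 0x2f, 0xe7, 0x1f]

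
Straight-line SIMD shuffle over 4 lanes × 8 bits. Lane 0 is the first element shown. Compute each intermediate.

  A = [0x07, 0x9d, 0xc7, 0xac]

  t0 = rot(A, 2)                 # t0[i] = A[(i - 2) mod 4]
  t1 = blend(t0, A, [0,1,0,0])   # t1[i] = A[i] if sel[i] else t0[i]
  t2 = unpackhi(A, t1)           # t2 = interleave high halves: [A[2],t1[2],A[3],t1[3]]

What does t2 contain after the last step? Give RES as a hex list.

RES = [0xc7, 0x07, 0xac, 0x9d]

  t0: c7 ac 07 9d
  t1: c7 9d 07 9d
  t2: c7 07 ac 9d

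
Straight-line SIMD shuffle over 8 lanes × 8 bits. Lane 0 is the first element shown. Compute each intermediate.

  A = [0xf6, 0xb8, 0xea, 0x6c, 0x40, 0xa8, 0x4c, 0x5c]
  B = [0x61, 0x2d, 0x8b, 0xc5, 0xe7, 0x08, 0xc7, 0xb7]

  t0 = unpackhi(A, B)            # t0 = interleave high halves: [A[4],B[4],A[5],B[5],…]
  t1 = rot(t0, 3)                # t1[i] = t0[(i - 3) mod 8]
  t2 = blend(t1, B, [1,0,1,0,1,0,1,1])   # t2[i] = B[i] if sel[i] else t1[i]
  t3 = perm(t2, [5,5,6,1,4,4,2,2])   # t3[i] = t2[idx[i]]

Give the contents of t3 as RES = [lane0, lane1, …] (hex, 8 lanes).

RES = [0xa8, 0xa8, 0xc7, 0x5c, 0xe7, 0xe7, 0x8b, 0x8b]

→ t0 |40|e7|a8|08|4c|c7|5c|b7|
→ t1 |c7|5c|b7|40|e7|a8|08|4c|
→ t2 |61|5c|8b|40|e7|a8|c7|b7|
→ t3 |a8|a8|c7|5c|e7|e7|8b|8b|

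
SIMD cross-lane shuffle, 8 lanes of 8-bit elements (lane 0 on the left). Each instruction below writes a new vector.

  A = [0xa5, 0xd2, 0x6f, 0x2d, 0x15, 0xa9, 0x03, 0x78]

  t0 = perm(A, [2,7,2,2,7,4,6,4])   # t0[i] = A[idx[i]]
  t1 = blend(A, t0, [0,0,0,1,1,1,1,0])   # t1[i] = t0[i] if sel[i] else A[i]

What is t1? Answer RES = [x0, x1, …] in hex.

RES = [0xa5, 0xd2, 0x6f, 0x6f, 0x78, 0x15, 0x03, 0x78]

→ t0 |6f|78|6f|6f|78|15|03|15|
→ t1 |a5|d2|6f|6f|78|15|03|78|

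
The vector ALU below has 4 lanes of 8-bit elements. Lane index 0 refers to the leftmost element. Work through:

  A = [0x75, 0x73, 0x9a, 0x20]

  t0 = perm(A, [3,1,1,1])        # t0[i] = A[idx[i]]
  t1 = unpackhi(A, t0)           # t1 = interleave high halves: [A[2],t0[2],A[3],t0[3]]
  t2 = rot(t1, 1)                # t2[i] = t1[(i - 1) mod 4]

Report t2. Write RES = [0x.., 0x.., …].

RES = [0x73, 0x9a, 0x73, 0x20]

t0 = [0x20, 0x73, 0x73, 0x73]
t1 = [0x9a, 0x73, 0x20, 0x73]
t2 = [0x73, 0x9a, 0x73, 0x20]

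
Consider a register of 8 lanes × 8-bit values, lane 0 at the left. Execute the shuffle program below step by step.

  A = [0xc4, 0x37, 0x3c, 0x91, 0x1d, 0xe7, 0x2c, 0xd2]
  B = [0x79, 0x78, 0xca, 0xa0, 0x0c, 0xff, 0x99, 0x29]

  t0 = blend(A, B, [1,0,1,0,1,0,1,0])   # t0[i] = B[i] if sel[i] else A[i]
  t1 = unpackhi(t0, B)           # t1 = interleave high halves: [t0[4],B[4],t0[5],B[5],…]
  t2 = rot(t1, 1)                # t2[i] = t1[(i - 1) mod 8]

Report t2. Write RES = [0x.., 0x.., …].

  t0: 79 37 ca 91 0c e7 99 d2
  t1: 0c 0c e7 ff 99 99 d2 29
  t2: 29 0c 0c e7 ff 99 99 d2

RES = [0x29, 0x0c, 0x0c, 0xe7, 0xff, 0x99, 0x99, 0xd2]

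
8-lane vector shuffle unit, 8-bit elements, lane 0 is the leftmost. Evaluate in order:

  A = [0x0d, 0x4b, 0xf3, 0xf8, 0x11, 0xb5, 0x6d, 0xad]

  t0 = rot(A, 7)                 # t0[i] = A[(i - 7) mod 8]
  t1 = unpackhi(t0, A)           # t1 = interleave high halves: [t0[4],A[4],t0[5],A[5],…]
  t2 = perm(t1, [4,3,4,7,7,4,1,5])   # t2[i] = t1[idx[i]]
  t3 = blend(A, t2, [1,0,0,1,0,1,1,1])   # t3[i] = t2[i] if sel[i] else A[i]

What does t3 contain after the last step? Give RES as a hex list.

RES = [0xad, 0x4b, 0xf3, 0xad, 0x11, 0xad, 0x11, 0x6d]

  t0: 4b f3 f8 11 b5 6d ad 0d
  t1: b5 11 6d b5 ad 6d 0d ad
  t2: ad b5 ad ad ad ad 11 6d
  t3: ad 4b f3 ad 11 ad 11 6d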